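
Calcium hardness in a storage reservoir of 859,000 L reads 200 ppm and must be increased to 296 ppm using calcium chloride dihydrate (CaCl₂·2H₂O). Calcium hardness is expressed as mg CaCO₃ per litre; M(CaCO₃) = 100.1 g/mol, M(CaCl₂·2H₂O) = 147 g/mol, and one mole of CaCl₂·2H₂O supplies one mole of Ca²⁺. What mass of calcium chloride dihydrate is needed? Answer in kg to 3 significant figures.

121 kg

Hardness to add: (296 − 200) = 96 mg/L as CaCO₃ × 859,000 L = 82,460 g as CaCO₃.
Moles of Ca²⁺ (1 mol Ca²⁺ ≡ 1 mol CaCO₃): 82,460 / 100.1 g/mol = 823.8 mol.
Mass of CaCl₂·2H₂O: 823.8 × 147 = 121,100 g.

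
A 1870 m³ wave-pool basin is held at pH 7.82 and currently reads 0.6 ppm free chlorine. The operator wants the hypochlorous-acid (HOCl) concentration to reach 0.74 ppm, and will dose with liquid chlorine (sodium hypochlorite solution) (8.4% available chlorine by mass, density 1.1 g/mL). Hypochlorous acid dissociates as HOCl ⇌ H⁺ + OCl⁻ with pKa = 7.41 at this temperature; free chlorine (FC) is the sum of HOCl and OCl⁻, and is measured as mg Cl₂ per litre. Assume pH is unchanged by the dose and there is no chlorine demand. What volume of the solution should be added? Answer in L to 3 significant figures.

41.3 L

Volume: 1870 m³ = 1,870,000 L.
[OCl⁻]/[HOCl] = 10^(pH − pKa) = 10^(7.82 − 7.41) = 2.57; fraction as HOCl = 1/(1 + 2.57) = 0.2801.
Free chlorine required for 0.74 ppm HOCl: 0.74 / 0.2801 = 2.642 ppm.
FC to add: 2.642 − 0.6 = 2.042 mg/L as Cl₂.
Cl₂ equivalent: 2.042 mg/L × 1,870,000 L = 3819 g.
Product at 8.4% available Cl: 3819 / 0.084 = 45,460 g.
Volume: 45,460 g ÷ 1.1 g/mL = 41,330 mL.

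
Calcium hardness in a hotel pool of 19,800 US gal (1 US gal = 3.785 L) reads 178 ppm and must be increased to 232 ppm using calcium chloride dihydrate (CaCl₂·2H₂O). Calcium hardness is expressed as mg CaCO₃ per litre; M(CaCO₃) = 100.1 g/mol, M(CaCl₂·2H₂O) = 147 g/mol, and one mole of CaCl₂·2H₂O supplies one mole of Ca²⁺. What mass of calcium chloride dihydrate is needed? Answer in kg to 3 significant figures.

Volume: 19,800 US gal × 3.785 L/gal = 74,943 L.
Hardness to add: (232 − 178) = 54 mg/L as CaCO₃ × 74,943 L = 4047 g as CaCO₃.
Moles of Ca²⁺ (1 mol Ca²⁺ ≡ 1 mol CaCO₃): 4047 / 100.1 g/mol = 40.43 mol.
Mass of CaCl₂·2H₂O: 40.43 × 147 = 5943 g.

5.94 kg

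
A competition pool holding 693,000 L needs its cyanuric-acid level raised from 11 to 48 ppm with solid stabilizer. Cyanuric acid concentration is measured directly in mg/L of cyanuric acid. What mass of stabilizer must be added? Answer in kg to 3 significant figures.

CYA to add: (48 − 11) = 37 mg/L × 693,000 L = 25,640 g cyanuric acid.

25.6 kg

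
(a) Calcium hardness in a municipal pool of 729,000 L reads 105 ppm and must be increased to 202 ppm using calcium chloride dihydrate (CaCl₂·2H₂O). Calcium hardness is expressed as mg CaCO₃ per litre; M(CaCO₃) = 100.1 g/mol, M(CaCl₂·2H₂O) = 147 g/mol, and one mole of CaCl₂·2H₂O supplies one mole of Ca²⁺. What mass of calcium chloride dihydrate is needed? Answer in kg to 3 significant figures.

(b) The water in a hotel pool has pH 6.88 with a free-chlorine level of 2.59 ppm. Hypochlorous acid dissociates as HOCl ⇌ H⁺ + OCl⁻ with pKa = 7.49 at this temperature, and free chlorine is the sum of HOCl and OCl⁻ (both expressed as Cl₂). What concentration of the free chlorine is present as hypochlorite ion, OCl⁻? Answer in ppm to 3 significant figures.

(a) 104 kg; (b) 0.510 ppm

(a) Hardness to add: (202 − 105) = 97 mg/L as CaCO₃ × 729,000 L = 70,710 g as CaCO₃.
(a) Moles of Ca²⁺ (1 mol Ca²⁺ ≡ 1 mol CaCO₃): 70,710 / 100.1 g/mol = 706.4 mol.
(a) Mass of CaCl₂·2H₂O: 706.4 × 147 = 103,800 g.

(b) [OCl⁻]/[HOCl] = 10^(pH − pKa) = 10^(6.88 − 7.49) = 10^-0.61 = 0.2455.
(b) Fraction as HOCl = 1 / (1 + 0.2455) = 0.8029.
(b) OCl⁻ = (1 − 0.8029) × 2.59 ppm = 0.5105 ppm.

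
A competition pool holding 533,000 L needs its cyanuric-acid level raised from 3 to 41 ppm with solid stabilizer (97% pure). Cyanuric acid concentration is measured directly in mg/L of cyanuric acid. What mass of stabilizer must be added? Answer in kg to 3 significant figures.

20.9 kg

CYA to add: (41 − 3) = 38 mg/L × 533,000 L = 20,250 g cyanuric acid.
At 97% purity: 20,250 / 0.97 = 20,880 g product.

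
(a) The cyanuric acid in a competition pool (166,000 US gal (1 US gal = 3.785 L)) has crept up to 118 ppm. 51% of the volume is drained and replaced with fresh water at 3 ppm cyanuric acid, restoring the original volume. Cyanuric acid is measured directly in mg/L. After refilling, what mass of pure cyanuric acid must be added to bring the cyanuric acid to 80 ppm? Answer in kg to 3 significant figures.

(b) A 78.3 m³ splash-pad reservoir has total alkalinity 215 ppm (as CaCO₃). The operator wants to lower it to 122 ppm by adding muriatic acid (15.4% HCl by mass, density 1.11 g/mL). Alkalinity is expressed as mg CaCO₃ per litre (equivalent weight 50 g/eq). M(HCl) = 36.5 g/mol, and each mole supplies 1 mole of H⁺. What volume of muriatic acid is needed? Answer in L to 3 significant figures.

(a) 13.0 kg; (b) 31.1 L

(a) Volume: 166,000 US gal × 3.785 L/gal = 628,310 L.
(a) After draining 51% and refilling: 118 × 0.49 + 3 × 0.51 = 59.35 ppm.
(a) Deficit to target: 80 − 59.35 = 20.65 mg/L.
(a) Mass: 20.65 mg/L × 628,310 L = 12,970 g cyanuric acid.

(b) Volume: 78.3 m³ = 78,300 L.
(b) Alkalinity to neutralize: (215 − 122) = 93 mg/L as CaCO₃ × 78,300 L = 7282 g as CaCO₃.
(b) Equivalents of H⁺ required: 7282 ÷ 50 g/eq = 145.6 eq = 145.6 mol HCl.
(b) Mass of HCl: 145.6 × 36.5 = 5316 g.
(b) Mass of 15.4% solution: 5316 / 0.154 = 34,520 g.
(b) Volume: 34,520 g ÷ 1.11 g/mL = 31,100 mL.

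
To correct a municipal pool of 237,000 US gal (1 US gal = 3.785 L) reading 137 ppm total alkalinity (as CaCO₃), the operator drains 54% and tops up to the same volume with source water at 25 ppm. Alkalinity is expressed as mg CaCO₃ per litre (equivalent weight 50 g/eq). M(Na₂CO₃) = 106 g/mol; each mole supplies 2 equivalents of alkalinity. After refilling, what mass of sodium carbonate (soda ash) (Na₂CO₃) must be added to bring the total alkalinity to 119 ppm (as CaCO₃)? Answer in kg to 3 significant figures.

Volume: 237,000 US gal × 3.785 L/gal = 897,045 L.
After draining 54% and refilling: 137 × 0.46 + 25 × 0.54 = 76.52 ppm.
Deficit to target: 119 − 76.52 = 42.48 mg/L.
As CaCO₃: 42.48 mg/L × 897,045 L = 38,110 g; ÷ 50 g/eq ÷ 2 = 381.1 mol Na₂CO₃.
Mass: 381.1 × 106 = 40,390 g.

40.4 kg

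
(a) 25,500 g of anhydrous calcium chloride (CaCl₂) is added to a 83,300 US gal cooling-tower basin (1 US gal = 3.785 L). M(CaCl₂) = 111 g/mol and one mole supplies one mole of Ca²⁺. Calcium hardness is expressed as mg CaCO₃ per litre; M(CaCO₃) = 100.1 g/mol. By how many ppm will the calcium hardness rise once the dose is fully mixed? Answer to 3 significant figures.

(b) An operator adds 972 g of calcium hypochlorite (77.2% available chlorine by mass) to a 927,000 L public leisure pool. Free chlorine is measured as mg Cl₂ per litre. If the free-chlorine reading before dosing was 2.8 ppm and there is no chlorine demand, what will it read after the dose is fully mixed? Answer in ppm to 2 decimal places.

(a) 72.9 ppm; (b) 3.61 ppm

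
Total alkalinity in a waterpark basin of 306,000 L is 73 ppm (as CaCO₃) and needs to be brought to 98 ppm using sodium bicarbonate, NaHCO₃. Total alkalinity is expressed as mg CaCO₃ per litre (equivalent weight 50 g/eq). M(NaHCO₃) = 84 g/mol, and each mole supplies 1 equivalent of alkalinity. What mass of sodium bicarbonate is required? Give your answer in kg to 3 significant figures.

12.9 kg

Alkalinity to add: (98 − 73) = 25 mg/L as CaCO₃ × 306,000 L = 7650 g as CaCO₃.
Equivalents: 7650 g ÷ 50 g/eq = 153 eq.
NaHCO₃ supplies 1 eq per mole → 153 mol.
Mass: 153 mol × 84 g/mol = 12,850 g.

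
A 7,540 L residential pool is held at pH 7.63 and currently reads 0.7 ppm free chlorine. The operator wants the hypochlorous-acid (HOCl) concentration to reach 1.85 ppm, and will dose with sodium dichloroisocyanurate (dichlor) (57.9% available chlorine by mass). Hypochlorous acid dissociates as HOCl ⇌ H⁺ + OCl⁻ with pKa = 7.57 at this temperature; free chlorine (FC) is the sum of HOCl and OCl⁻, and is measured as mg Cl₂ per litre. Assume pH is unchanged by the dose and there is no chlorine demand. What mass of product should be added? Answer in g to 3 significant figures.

[OCl⁻]/[HOCl] = 10^(pH − pKa) = 10^(7.63 − 7.57) = 1.148; fraction as HOCl = 1/(1 + 1.148) = 0.4655.
Free chlorine required for 1.85 ppm HOCl: 1.85 / 0.4655 = 3.974 ppm.
FC to add: 3.974 − 0.7 = 3.274 mg/L as Cl₂.
Cl₂ equivalent: 3.274 mg/L × 7,540 L = 24.69 g.
Product at 57.9% available Cl: 24.69 / 0.579 = 42.64 g.

42.6 g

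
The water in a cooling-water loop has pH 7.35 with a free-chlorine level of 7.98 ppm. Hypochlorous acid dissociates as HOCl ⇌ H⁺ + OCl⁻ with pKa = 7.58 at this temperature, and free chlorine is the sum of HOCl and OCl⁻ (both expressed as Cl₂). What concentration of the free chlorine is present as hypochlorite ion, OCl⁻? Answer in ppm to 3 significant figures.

2.96 ppm

[OCl⁻]/[HOCl] = 10^(pH − pKa) = 10^(7.35 − 7.58) = 10^-0.23 = 0.5888.
Fraction as HOCl = 1 / (1 + 0.5888) = 0.6294.
OCl⁻ = (1 − 0.6294) × 7.98 ppm = 2.957 ppm.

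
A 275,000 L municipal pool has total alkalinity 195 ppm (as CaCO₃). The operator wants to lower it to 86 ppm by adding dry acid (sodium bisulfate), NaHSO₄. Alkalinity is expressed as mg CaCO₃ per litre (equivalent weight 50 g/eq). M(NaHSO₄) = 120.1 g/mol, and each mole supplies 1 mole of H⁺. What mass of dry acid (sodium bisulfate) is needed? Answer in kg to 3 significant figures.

72.0 kg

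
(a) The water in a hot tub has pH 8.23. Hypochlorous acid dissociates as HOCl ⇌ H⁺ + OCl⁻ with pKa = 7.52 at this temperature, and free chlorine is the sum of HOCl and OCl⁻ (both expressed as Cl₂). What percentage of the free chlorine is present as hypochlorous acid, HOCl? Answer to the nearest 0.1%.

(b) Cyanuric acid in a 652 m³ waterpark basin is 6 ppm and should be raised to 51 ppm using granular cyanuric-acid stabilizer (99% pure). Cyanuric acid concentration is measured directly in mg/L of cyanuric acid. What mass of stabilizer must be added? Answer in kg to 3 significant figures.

(a) 16.3%; (b) 29.6 kg

(a) [OCl⁻]/[HOCl] = 10^(pH − pKa) = 10^(8.23 − 7.52) = 10^0.71 = 5.129.
(a) Fraction as HOCl = 1 / (1 + 5.129) = 0.1632.

(b) Volume: 652 m³ = 652,000 L.
(b) CYA to add: (51 − 6) = 45 mg/L × 652,000 L = 29,340 g cyanuric acid.
(b) At 99% purity: 29,340 / 0.99 = 29,640 g product.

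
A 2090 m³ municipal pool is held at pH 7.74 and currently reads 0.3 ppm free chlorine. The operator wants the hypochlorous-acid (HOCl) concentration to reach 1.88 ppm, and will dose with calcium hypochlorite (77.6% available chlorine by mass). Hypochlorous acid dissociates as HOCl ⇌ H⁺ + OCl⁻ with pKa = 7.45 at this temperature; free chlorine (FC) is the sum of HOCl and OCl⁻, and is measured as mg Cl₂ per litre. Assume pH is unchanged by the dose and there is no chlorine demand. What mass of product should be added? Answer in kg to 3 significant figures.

Volume: 2090 m³ = 2,090,000 L.
[OCl⁻]/[HOCl] = 10^(pH − pKa) = 10^(7.74 − 7.45) = 1.95; fraction as HOCl = 1/(1 + 1.95) = 0.339.
Free chlorine required for 1.88 ppm HOCl: 1.88 / 0.339 = 5.546 ppm.
FC to add: 5.546 − 0.3 = 5.246 mg/L as Cl₂.
Cl₂ equivalent: 5.246 mg/L × 2,090,000 L = 10,960 g.
Product at 77.6% available Cl: 10,960 / 0.776 = 14,130 g.

14.1 kg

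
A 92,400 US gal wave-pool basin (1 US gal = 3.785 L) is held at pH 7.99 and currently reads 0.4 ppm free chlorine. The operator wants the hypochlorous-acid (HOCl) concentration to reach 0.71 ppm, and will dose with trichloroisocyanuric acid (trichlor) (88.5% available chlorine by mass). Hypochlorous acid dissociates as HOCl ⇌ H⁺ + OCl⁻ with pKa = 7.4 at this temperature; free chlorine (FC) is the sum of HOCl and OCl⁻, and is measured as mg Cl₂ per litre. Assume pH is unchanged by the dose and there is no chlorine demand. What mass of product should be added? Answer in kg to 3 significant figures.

Volume: 92,400 US gal × 3.785 L/gal = 349,734 L.
[OCl⁻]/[HOCl] = 10^(pH − pKa) = 10^(7.99 − 7.4) = 3.89; fraction as HOCl = 1/(1 + 3.89) = 0.2045.
Free chlorine required for 0.71 ppm HOCl: 0.71 / 0.2045 = 3.472 ppm.
FC to add: 3.472 − 0.4 = 3.072 mg/L as Cl₂.
Cl₂ equivalent: 3.072 mg/L × 349,734 L = 1074 g.
Product at 88.5% available Cl: 1074 / 0.885 = 1214 g.

1.21 kg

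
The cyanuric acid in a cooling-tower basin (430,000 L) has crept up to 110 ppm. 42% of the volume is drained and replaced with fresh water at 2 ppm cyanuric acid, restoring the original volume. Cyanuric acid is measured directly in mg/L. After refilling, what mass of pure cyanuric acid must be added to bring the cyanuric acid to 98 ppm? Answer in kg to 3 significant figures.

14.3 kg

After draining 42% and refilling: 110 × 0.58 + 2 × 0.42 = 64.64 ppm.
Deficit to target: 98 − 64.64 = 33.36 mg/L.
Mass: 33.36 mg/L × 430,000 L = 14,340 g cyanuric acid.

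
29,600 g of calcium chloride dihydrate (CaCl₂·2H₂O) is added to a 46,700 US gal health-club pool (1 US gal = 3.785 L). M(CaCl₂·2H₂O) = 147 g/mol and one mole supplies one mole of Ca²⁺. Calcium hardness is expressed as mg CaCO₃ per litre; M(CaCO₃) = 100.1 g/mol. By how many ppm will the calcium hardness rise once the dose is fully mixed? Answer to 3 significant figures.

114 ppm

Volume: 46,700 US gal × 3.785 L/gal = 176,760 L.
Moles of Ca²⁺: 29,600 g ÷ 147 g/mol = 201.4 mol.
As CaCO₃: 201.4 mol × 100.1 g/mol = 20,160 g.
Rise: 20,160 g / 176,760 L × 1000 = 114 mg/L.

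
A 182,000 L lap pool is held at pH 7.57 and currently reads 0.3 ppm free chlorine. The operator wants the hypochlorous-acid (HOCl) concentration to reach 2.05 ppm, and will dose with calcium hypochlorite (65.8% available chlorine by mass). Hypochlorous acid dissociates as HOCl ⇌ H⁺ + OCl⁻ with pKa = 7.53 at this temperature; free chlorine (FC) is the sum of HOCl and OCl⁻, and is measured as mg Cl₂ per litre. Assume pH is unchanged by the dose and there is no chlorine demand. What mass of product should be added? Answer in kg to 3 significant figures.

[OCl⁻]/[HOCl] = 10^(pH − pKa) = 10^(7.57 − 7.53) = 1.096; fraction as HOCl = 1/(1 + 1.096) = 0.477.
Free chlorine required for 2.05 ppm HOCl: 2.05 / 0.477 = 4.298 ppm.
FC to add: 4.298 − 0.3 = 3.998 mg/L as Cl₂.
Cl₂ equivalent: 3.998 mg/L × 182,000 L = 727.6 g.
Product at 65.8% available Cl: 727.6 / 0.658 = 1106 g.

1.11 kg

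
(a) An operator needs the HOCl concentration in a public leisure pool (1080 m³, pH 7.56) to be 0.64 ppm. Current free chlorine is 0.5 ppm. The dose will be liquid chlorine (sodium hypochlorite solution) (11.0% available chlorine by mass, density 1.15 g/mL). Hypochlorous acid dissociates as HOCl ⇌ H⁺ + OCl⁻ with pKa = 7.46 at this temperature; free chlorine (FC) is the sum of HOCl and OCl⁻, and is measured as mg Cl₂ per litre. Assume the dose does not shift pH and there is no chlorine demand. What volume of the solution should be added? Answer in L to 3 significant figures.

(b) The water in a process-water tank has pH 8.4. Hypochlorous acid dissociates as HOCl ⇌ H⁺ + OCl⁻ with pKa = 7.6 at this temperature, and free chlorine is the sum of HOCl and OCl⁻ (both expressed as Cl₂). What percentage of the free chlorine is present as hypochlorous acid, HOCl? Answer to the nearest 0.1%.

(a) Volume: 1080 m³ = 1,080,000 L.
(a) [OCl⁻]/[HOCl] = 10^(pH − pKa) = 10^(7.56 − 7.46) = 1.259; fraction as HOCl = 1/(1 + 1.259) = 0.4427.
(a) Free chlorine required for 0.64 ppm HOCl: 0.64 / 0.4427 = 1.446 ppm.
(a) FC to add: 1.446 − 0.5 = 0.9457 mg/L as Cl₂.
(a) Cl₂ equivalent: 0.9457 mg/L × 1,080,000 L = 1021 g.
(a) Product at 11.0% available Cl: 1021 / 0.11 = 9285 g.
(a) Volume: 9285 g ÷ 1.15 g/mL = 8074 mL.

(b) [OCl⁻]/[HOCl] = 10^(pH − pKa) = 10^(8.4 − 7.6) = 10^0.80 = 6.31.
(b) Fraction as HOCl = 1 / (1 + 6.31) = 0.1368.

(a) 8.07 L; (b) 13.7%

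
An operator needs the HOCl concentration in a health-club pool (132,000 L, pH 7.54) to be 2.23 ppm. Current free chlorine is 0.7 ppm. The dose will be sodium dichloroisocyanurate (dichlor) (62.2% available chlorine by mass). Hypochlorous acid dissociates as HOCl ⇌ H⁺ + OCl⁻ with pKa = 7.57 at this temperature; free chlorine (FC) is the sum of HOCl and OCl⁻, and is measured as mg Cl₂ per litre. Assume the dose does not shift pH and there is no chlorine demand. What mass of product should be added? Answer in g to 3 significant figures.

766 g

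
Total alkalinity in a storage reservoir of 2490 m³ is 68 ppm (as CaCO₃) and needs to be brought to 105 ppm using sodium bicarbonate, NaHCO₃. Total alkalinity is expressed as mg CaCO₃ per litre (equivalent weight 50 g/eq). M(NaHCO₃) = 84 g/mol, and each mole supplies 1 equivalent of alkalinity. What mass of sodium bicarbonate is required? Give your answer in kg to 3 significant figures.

155 kg

Volume: 2490 m³ = 2,490,000 L.
Alkalinity to add: (105 − 68) = 37 mg/L as CaCO₃ × 2,490,000 L = 92,130 g as CaCO₃.
Equivalents: 92,130 g ÷ 50 g/eq = 1843 eq.
NaHCO₃ supplies 1 eq per mole → 1843 mol.
Mass: 1843 mol × 84 g/mol = 154,800 g.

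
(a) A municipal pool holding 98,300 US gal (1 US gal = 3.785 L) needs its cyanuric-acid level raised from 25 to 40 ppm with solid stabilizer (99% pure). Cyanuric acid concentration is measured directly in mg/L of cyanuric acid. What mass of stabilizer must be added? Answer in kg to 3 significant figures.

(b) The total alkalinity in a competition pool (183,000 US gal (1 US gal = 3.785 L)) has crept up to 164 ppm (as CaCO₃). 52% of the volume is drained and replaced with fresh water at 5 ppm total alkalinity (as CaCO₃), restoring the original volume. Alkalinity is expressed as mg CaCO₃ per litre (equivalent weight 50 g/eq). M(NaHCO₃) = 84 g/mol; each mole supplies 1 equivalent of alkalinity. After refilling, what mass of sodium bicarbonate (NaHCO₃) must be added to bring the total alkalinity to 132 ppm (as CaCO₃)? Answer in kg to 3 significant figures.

(a) Volume: 98,300 US gal × 3.785 L/gal = 372,066 L.
(a) CYA to add: (40 − 25) = 15 mg/L × 372,066 L = 5581 g cyanuric acid.
(a) At 99% purity: 5581 / 0.99 = 5637 g product.

(b) Volume: 183,000 US gal × 3.785 L/gal = 692,655 L.
(b) After draining 52% and refilling: 164 × 0.48 + 5 × 0.52 = 81.32 ppm.
(b) Deficit to target: 132 − 81.32 = 50.68 mg/L.
(b) As CaCO₃: 50.68 mg/L × 692,655 L = 35,100 g; ÷ 50 g/eq ÷ 1 = 702.1 mol NaHCO₃.
(b) Mass: 702.1 × 84 = 58,970 g.

(a) 5.64 kg; (b) 59.0 kg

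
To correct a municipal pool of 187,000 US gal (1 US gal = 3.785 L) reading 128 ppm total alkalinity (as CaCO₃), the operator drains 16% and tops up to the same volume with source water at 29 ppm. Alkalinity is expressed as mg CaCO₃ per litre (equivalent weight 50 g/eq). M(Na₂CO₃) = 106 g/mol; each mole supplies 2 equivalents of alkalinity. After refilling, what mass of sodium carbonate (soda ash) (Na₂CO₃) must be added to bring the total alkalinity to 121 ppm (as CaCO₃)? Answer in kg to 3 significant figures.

6.63 kg

Volume: 187,000 US gal × 3.785 L/gal = 707,795 L.
After draining 16% and refilling: 128 × 0.84 + 29 × 0.16 = 112.16 ppm.
Deficit to target: 121 − 112.16 = 8.84 mg/L.
As CaCO₃: 8.84 mg/L × 707,795 L = 6257 g; ÷ 50 g/eq ÷ 2 = 62.57 mol Na₂CO₃.
Mass: 62.57 × 106 = 6632 g.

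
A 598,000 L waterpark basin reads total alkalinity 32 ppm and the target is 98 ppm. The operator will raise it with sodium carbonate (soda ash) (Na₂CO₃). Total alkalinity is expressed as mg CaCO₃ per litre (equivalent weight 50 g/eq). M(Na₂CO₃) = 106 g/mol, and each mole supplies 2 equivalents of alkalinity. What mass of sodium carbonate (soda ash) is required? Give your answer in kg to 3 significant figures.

41.8 kg

Alkalinity to add: (98 − 32) = 66 mg/L as CaCO₃ × 598,000 L = 39,470 g as CaCO₃.
Equivalents: 39,470 g ÷ 50 g/eq = 789.4 eq.
Each mole of Na₂CO₃ supplies 2 eq, so 789.4 / 2 = 394.7 mol.
Mass: 394.7 mol × 106 g/mol = 41,840 g.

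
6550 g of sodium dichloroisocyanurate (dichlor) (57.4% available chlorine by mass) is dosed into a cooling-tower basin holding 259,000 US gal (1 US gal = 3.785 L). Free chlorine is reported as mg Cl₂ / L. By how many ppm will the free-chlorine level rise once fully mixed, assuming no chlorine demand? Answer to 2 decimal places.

Volume: 259,000 US gal × 3.785 L/gal = 980,315 L.
Available chlorine delivered: 6550 g × 0.574 = 3760 g as Cl₂.
Concentration rise: 3760 g / 980,315 L = 3.835 mg/L = 3.84 ppm.

3.84 ppm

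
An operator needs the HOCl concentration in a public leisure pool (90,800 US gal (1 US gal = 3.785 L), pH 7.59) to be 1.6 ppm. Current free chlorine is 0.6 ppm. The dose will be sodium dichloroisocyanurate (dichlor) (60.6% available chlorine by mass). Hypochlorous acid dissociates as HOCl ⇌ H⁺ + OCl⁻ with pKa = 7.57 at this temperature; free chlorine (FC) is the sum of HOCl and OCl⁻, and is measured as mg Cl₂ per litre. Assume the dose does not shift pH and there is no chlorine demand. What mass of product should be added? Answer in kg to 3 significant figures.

1.52 kg

Volume: 90,800 US gal × 3.785 L/gal = 343,678 L.
[OCl⁻]/[HOCl] = 10^(pH − pKa) = 10^(7.59 − 7.57) = 1.047; fraction as HOCl = 1/(1 + 1.047) = 0.4885.
Free chlorine required for 1.6 ppm HOCl: 1.6 / 0.4885 = 3.275 ppm.
FC to add: 3.275 − 0.6 = 2.675 mg/L as Cl₂.
Cl₂ equivalent: 2.675 mg/L × 343,678 L = 919.5 g.
Product at 60.6% available Cl: 919.5 / 0.606 = 1517 g.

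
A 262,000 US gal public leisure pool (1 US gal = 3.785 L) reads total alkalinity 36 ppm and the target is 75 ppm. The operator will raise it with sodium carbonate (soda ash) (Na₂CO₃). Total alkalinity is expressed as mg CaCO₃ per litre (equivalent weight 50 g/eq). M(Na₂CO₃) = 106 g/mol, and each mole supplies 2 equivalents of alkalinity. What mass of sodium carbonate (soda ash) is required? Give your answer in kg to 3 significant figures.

41.0 kg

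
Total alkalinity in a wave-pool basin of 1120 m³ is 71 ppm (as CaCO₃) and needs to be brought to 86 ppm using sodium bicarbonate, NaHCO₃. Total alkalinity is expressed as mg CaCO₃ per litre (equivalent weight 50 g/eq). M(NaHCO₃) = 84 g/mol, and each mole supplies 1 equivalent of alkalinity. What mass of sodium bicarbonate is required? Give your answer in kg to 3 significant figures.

28.2 kg

Volume: 1120 m³ = 1,120,000 L.
Alkalinity to add: (86 − 71) = 15 mg/L as CaCO₃ × 1,120,000 L = 16,800 g as CaCO₃.
Equivalents: 16,800 g ÷ 50 g/eq = 336 eq.
NaHCO₃ supplies 1 eq per mole → 336 mol.
Mass: 336 mol × 84 g/mol = 28,220 g.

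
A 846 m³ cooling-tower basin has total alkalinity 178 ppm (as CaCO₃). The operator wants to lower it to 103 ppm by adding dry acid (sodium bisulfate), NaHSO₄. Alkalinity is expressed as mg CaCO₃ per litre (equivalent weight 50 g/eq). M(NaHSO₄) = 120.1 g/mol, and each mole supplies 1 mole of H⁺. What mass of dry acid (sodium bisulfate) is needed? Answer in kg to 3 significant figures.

152 kg

Volume: 846 m³ = 846,000 L.
Alkalinity to neutralize: (178 − 103) = 75 mg/L as CaCO₃ × 846,000 L = 63,450 g as CaCO₃.
Equivalents of H⁺ required: 63,450 ÷ 50 g/eq = 1269 eq = 1269 mol NaHSO₄.
Mass of NaHSO₄: 1269 × 120.1 = 152,400 g.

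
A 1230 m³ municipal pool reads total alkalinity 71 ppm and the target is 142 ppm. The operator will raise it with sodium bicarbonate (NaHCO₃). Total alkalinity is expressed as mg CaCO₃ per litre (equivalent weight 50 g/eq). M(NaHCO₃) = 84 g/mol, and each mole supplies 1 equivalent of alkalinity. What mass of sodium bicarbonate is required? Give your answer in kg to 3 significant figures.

Volume: 1230 m³ = 1,230,000 L.
Alkalinity to add: (142 − 71) = 71 mg/L as CaCO₃ × 1,230,000 L = 87,330 g as CaCO₃.
Equivalents: 87,330 g ÷ 50 g/eq = 1747 eq.
NaHCO₃ supplies 1 eq per mole → 1747 mol.
Mass: 1747 mol × 84 g/mol = 146,700 g.

147 kg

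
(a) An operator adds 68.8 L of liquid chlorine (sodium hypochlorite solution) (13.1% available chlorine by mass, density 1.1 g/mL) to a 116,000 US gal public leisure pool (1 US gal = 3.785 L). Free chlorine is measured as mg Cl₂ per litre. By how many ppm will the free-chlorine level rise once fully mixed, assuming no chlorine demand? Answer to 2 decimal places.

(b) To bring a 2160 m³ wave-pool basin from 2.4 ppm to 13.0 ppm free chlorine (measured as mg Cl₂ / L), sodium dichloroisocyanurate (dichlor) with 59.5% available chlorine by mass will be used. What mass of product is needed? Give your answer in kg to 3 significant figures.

(a) Volume: 116,000 US gal × 3.785 L/gal = 439,060 L.
(a) Mass of solution: 68.8 L × 1000 mL/L × 1.1 g/mL = 75,680 g.
(a) Available chlorine delivered: 75,680 g × 0.131 = 9914 g as Cl₂.
(a) Concentration rise: 9914 g / 439,060 L = 22.58 mg/L = 22.58 ppm.

(b) Volume: 2160 m³ = 2,160,000 L.
(b) Chlorine deficit: 13.0 − 2.4 = 10.6 ppm = 10.6 mg/L as Cl₂.
(b) Cl₂ equivalent needed: 10.6 mg/L × 2,160,000 L = 22,900,000 mg = 22,900 g.
(b) Product at 59.5% available chlorine: 22,900 / 0.595 = 38,480 g.

(a) 22.58 ppm; (b) 38.5 kg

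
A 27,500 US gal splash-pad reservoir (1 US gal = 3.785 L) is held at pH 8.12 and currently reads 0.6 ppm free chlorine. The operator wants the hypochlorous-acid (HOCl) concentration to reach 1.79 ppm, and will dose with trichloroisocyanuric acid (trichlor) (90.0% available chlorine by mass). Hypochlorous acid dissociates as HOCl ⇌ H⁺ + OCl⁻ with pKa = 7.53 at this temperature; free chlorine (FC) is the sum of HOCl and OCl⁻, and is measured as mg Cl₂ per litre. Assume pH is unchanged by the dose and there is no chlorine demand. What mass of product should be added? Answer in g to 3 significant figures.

943 g

Volume: 27,500 US gal × 3.785 L/gal = 104,088 L.
[OCl⁻]/[HOCl] = 10^(pH − pKa) = 10^(8.12 − 7.53) = 3.89; fraction as HOCl = 1/(1 + 3.89) = 0.2045.
Free chlorine required for 1.79 ppm HOCl: 1.79 / 0.2045 = 8.754 ppm.
FC to add: 8.754 − 0.6 = 8.154 mg/L as Cl₂.
Cl₂ equivalent: 8.154 mg/L × 104,088 L = 848.7 g.
Product at 90.0% available Cl: 848.7 / 0.9 = 943 g.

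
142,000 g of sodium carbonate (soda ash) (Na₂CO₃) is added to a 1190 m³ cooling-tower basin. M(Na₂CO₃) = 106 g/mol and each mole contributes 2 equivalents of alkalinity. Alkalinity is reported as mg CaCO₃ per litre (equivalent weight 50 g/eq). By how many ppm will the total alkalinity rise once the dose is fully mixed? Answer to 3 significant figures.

Volume: 1190 m³ = 1,190,000 L.
Moles of Na₂CO₃: 142,000 g ÷ 106 g/mol = 1340 mol → 2679 eq of alkalinity.
As CaCO₃: 2679 eq × 50 g/eq = 134,000 g.
Rise: 134,000 g / 1,190,000 L × 1000 = 112.6 mg/L.

113 ppm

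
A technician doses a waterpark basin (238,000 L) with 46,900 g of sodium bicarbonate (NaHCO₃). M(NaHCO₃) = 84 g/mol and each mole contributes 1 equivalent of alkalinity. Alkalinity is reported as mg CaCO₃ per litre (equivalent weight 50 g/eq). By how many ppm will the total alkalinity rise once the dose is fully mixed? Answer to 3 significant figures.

117 ppm

Moles of NaHCO₃: 46,900 g ÷ 84 g/mol = 558.3 mol → 558.3 eq of alkalinity.
As CaCO₃: 558.3 eq × 50 g/eq = 27,920 g.
Rise: 27,920 g / 238,000 L × 1000 = 117.3 mg/L.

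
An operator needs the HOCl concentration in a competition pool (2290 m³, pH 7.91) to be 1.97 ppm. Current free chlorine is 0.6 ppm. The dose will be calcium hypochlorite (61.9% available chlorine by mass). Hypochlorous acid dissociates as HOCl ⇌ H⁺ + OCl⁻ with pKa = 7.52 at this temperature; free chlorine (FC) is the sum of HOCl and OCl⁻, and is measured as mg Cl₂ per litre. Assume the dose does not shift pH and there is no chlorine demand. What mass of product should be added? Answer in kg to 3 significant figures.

23.0 kg

Volume: 2290 m³ = 2,290,000 L.
[OCl⁻]/[HOCl] = 10^(pH − pKa) = 10^(7.91 − 7.52) = 2.455; fraction as HOCl = 1/(1 + 2.455) = 0.2895.
Free chlorine required for 1.97 ppm HOCl: 1.97 / 0.2895 = 6.806 ppm.
FC to add: 6.806 − 0.6 = 6.206 mg/L as Cl₂.
Cl₂ equivalent: 6.206 mg/L × 2,290,000 L = 14,210 g.
Product at 61.9% available Cl: 14,210 / 0.619 = 22,960 g.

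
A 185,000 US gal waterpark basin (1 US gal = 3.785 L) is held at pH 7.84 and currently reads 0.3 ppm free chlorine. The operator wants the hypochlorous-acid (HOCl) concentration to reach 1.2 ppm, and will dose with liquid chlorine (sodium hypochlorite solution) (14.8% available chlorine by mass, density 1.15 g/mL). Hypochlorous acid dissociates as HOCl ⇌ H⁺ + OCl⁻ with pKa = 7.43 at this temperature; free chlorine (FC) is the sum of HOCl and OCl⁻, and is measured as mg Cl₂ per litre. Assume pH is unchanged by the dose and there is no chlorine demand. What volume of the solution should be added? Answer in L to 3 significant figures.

16.4 L

Volume: 185,000 US gal × 3.785 L/gal = 700,225 L.
[OCl⁻]/[HOCl] = 10^(pH − pKa) = 10^(7.84 − 7.43) = 2.57; fraction as HOCl = 1/(1 + 2.57) = 0.2801.
Free chlorine required for 1.2 ppm HOCl: 1.2 / 0.2801 = 4.284 ppm.
FC to add: 4.284 − 0.3 = 3.984 mg/L as Cl₂.
Cl₂ equivalent: 3.984 mg/L × 700,225 L = 2790 g.
Product at 14.8% available Cl: 2790 / 0.148 = 18,850 g.
Volume: 18,850 g ÷ 1.15 g/mL = 16,390 mL.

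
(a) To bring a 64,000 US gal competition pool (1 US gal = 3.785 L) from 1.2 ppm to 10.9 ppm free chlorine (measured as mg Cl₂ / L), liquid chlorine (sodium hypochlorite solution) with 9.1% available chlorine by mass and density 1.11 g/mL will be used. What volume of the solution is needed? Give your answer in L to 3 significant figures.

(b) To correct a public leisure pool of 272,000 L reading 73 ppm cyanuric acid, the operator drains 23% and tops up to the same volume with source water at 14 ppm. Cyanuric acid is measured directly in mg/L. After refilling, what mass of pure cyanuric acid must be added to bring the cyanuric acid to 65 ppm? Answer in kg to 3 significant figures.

(a) Volume: 64,000 US gal × 3.785 L/gal = 242,240 L.
(a) Chlorine deficit: 10.9 − 1.2 = 9.7 ppm = 9.7 mg/L as Cl₂.
(a) Cl₂ equivalent needed: 9.7 mg/L × 242,240 L = 2,350,000 mg = 2350 g.
(a) Product at 9.1% available chlorine: 2350 / 0.091 = 25,820 g.
(a) Volume at density 1.11 g/mL: 25,820 g ÷ 1.11 g/mL = 23,260 mL.

(b) After draining 23% and refilling: 73 × 0.77 + 14 × 0.23 = 59.43 ppm.
(b) Deficit to target: 65 − 59.43 = 5.57 mg/L.
(b) Mass: 5.57 mg/L × 272,000 L = 1515 g cyanuric acid.

(a) 23.3 L; (b) 1.52 kg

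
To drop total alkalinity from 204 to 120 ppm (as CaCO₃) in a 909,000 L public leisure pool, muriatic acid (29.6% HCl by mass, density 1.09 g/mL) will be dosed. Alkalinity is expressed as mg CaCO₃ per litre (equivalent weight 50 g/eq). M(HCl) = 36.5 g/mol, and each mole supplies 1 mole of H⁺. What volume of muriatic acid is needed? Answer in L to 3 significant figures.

Alkalinity to neutralize: (204 − 120) = 84 mg/L as CaCO₃ × 909,000 L = 76,360 g as CaCO₃.
Equivalents of H⁺ required: 76,360 ÷ 50 g/eq = 1527 eq = 1527 mol HCl.
Mass of HCl: 1527 × 36.5 = 55,740 g.
Mass of 29.6% solution: 55,740 / 0.296 = 188,300 g.
Volume: 188,300 g ÷ 1.09 g/mL = 172,800 mL.

173 L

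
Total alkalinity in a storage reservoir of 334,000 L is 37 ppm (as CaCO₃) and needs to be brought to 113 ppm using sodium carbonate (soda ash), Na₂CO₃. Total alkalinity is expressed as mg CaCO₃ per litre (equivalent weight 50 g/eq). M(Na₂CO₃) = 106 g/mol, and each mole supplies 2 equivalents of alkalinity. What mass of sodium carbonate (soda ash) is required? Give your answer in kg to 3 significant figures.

26.9 kg

Alkalinity to add: (113 − 37) = 76 mg/L as CaCO₃ × 334,000 L = 25,380 g as CaCO₃.
Equivalents: 25,380 g ÷ 50 g/eq = 507.7 eq.
Each mole of Na₂CO₃ supplies 2 eq, so 507.7 / 2 = 253.8 mol.
Mass: 253.8 mol × 106 g/mol = 26,910 g.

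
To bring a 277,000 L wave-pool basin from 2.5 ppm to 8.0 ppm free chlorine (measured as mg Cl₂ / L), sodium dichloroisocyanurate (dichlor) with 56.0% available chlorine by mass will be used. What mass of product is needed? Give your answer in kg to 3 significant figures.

Chlorine deficit: 8.0 − 2.5 = 5.5 ppm = 5.5 mg/L as Cl₂.
Cl₂ equivalent needed: 5.5 mg/L × 277,000 L = 1,524,000 mg = 1524 g.
Product at 56.0% available chlorine: 1524 / 0.56 = 2721 g.

2.72 kg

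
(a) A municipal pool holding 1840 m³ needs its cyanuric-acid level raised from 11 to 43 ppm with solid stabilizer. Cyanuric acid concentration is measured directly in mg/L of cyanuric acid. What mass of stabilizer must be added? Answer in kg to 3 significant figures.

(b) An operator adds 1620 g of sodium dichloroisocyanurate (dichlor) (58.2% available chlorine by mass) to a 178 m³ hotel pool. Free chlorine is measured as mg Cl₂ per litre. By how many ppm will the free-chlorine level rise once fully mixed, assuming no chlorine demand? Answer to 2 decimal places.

(a) 58.9 kg; (b) 5.30 ppm

(a) Volume: 1840 m³ = 1,840,000 L.
(a) CYA to add: (43 − 11) = 32 mg/L × 1,840,000 L = 58,880 g cyanuric acid.

(b) Volume: 178 m³ = 178,000 L.
(b) Available chlorine delivered: 1620 g × 0.582 = 942.8 g as Cl₂.
(b) Concentration rise: 942.8 g / 178,000 L = 5.297 mg/L = 5.30 ppm.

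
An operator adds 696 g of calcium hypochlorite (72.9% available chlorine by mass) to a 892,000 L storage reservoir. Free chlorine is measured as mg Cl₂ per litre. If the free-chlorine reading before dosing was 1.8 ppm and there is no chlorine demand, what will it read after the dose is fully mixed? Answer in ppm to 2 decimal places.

2.37 ppm

Available chlorine delivered: 696 g × 0.729 = 507.4 g as Cl₂.
Concentration rise: 507.4 g / 892,000 L = 0.5688 mg/L = 0.57 ppm.
Final FC: 1.8 + 0.57 = 2.37 ppm.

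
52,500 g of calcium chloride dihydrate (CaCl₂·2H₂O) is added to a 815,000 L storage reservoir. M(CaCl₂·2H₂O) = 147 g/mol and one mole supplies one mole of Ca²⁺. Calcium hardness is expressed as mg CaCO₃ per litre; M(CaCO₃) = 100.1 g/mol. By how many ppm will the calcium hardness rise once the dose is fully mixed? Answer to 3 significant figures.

Moles of Ca²⁺: 52,500 g ÷ 147 g/mol = 357.1 mol.
As CaCO₃: 357.1 mol × 100.1 g/mol = 35,750 g.
Rise: 35,750 g / 815,000 L × 1000 = 43.87 mg/L.

43.9 ppm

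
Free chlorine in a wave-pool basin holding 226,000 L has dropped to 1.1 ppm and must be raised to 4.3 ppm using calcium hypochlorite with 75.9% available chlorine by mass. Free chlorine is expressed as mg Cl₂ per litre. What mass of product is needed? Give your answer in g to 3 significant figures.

Chlorine deficit: 4.3 − 1.1 = 3.2 ppm = 3.2 mg/L as Cl₂.
Cl₂ equivalent needed: 3.2 mg/L × 226,000 L = 723,200 mg = 723.2 g.
Product at 75.9% available chlorine: 723.2 / 0.759 = 952.8 g.

953 g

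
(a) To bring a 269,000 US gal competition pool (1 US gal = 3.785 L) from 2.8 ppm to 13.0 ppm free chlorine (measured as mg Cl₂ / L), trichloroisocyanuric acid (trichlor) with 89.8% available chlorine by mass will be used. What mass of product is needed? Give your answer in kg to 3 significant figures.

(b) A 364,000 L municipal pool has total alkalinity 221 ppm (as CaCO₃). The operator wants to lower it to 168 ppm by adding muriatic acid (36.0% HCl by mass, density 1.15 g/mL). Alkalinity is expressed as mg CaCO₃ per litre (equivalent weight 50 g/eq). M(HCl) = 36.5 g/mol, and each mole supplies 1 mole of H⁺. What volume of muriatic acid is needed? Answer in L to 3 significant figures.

(a) 11.6 kg; (b) 34.0 L

(a) Volume: 269,000 US gal × 3.785 L/gal = 1,018,165 L.
(a) Chlorine deficit: 13.0 − 2.8 = 10.2 ppm = 10.2 mg/L as Cl₂.
(a) Cl₂ equivalent needed: 10.2 mg/L × 1,018,165 L = 10,390,000 mg = 10,390 g.
(a) Product at 89.8% available chlorine: 10,390 / 0.898 = 11,560 g.

(b) Alkalinity to neutralize: (221 − 168) = 53 mg/L as CaCO₃ × 364,000 L = 19,290 g as CaCO₃.
(b) Equivalents of H⁺ required: 19,290 ÷ 50 g/eq = 385.8 eq = 385.8 mol HCl.
(b) Mass of HCl: 385.8 × 36.5 = 14,080 g.
(b) Mass of 36.0% solution: 14,080 / 0.36 = 39,120 g.
(b) Volume: 39,120 g ÷ 1.15 g/mL = 34,020 mL.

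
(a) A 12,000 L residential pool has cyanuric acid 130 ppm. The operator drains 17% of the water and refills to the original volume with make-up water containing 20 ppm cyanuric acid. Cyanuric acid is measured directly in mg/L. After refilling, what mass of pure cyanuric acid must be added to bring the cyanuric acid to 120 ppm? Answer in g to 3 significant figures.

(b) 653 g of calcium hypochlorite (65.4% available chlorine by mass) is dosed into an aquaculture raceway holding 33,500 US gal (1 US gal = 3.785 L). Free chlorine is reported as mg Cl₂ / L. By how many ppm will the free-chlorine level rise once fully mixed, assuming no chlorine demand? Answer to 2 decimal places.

(a) After draining 17% and refilling: 130 × 0.83 + 20 × 0.17 = 111.3 ppm.
(a) Deficit to target: 120 − 111.3 = 8.7 mg/L.
(a) Mass: 8.7 mg/L × 12,000 L = 104.4 g cyanuric acid.

(b) Volume: 33,500 US gal × 3.785 L/gal = 126,798 L.
(b) Available chlorine delivered: 653 g × 0.654 = 427.1 g as Cl₂.
(b) Concentration rise: 427.1 g / 126,798 L = 3.368 mg/L = 3.37 ppm.

(a) 104 g; (b) 3.37 ppm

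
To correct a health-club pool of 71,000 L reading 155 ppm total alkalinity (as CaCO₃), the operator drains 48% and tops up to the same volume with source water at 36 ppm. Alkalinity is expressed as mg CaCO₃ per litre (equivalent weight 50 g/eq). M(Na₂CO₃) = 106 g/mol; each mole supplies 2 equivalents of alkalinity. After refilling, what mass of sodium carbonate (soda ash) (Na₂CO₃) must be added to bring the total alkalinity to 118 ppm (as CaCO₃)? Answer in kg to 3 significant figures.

1.51 kg

After draining 48% and refilling: 155 × 0.52 + 36 × 0.48 = 97.88 ppm.
Deficit to target: 118 − 97.88 = 20.12 mg/L.
As CaCO₃: 20.12 mg/L × 71,000 L = 1429 g; ÷ 50 g/eq ÷ 2 = 14.29 mol Na₂CO₃.
Mass: 14.29 × 106 = 1514 g.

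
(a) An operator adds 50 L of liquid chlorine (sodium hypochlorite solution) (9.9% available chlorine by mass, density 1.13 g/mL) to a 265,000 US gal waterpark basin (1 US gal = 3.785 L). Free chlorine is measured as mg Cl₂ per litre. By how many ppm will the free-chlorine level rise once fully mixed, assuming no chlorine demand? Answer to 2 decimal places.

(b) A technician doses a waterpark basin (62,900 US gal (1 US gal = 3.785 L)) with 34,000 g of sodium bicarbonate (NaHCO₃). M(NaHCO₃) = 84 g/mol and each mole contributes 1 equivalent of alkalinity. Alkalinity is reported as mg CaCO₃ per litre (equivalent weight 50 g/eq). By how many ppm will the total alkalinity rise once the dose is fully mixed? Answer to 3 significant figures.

(a) Volume: 265,000 US gal × 3.785 L/gal = 1,003,025 L.
(a) Mass of solution: 50 L × 1000 mL/L × 1.13 g/mL = 56,500 g.
(a) Available chlorine delivered: 56,500 g × 0.099 = 5593 g as Cl₂.
(a) Concentration rise: 5593 g / 1,003,025 L = 5.577 mg/L = 5.58 ppm.

(b) Volume: 62,900 US gal × 3.785 L/gal = 238,076 L.
(b) Moles of NaHCO₃: 34,000 g ÷ 84 g/mol = 404.8 mol → 404.8 eq of alkalinity.
(b) As CaCO₃: 404.8 eq × 50 g/eq = 20,240 g.
(b) Rise: 20,240 g / 238,076 L × 1000 = 85.01 mg/L.

(a) 5.58 ppm; (b) 85.0 ppm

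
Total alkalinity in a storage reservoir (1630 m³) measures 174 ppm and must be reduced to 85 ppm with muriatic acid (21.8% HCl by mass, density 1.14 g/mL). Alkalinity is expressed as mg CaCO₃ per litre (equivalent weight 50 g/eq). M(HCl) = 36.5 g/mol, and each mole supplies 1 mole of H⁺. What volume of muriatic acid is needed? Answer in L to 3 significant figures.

426 L

Volume: 1630 m³ = 1,630,000 L.
Alkalinity to neutralize: (174 − 85) = 89 mg/L as CaCO₃ × 1,630,000 L = 145,100 g as CaCO₃.
Equivalents of H⁺ required: 145,100 ÷ 50 g/eq = 2901 eq = 2901 mol HCl.
Mass of HCl: 2901 × 36.5 = 105,900 g.
Mass of 21.8% solution: 105,900 / 0.218 = 485,800 g.
Volume: 485,800 g ÷ 1.14 g/mL = 426,100 mL.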